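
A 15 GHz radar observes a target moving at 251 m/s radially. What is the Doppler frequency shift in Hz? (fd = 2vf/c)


fd = 2 * 251 * 15000000000.0 / 3e8 = 25100.0 Hz

25100.0 Hz


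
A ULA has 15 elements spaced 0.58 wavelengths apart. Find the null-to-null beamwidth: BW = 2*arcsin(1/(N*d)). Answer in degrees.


1/(N*d) = 1/(15*0.58) = 0.114943
BW = 2*arcsin(0.114943) = 13.2 degrees

13.2 degrees


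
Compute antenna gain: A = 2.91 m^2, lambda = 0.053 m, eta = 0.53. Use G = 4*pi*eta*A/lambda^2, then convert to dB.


G_linear = 4*pi*0.53*2.91/0.053^2 = 6899.65
G_dB = 10*log10(6899.65) = 38.4 dB

38.4 dB


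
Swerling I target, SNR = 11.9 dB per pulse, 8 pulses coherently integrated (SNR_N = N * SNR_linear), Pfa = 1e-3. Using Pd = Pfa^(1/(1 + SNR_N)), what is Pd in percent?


SNR_lin = 10^(11.9/10) = 15.48817
SNR_N = 8 * 15.48817 = 123.90536
1/(1 + SNR_N) = 1/124.90536 = 0.0080061
Pd = (1e-3)^0.0080061 = 0.9462
Pd = 94.6%

94.6%


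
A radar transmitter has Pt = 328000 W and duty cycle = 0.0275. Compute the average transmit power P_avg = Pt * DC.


P_avg = 328000 * 0.0275 = 9020.0 W

9020.0 W


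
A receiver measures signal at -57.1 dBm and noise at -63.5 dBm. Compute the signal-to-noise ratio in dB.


SNR = -57.1 - (-63.5) = 6.4 dB

6.4 dB


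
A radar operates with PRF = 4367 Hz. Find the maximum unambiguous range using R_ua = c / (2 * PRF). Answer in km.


R_ua = 3e8 / (2 * 4367) = 34348.5 m = 34.3 km

34.3 km


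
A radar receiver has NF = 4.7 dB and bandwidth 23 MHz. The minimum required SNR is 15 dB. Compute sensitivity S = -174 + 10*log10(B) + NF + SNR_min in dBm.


10*log10(23000000.0) = 73.62
S = -174 + 73.62 + 4.7 + 15 = -80.7 dBm

-80.7 dBm


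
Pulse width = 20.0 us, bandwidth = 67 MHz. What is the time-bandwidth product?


TBP = 20.0 * 67 = 1340.0

1340.0


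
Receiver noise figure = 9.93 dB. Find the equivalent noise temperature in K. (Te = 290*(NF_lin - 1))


NF_lin = 10^(9.93/10) = 9.840111
Te = 290 * (9.840111 - 1) = 2563.6 K

2563.6 K


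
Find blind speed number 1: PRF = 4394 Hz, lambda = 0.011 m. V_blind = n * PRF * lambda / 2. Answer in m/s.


V_blind = 1 * 4394 * 0.011 / 2 = 24.2 m/s

24.2 m/s


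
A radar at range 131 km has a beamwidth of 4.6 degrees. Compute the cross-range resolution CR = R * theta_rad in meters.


BW_rad = 0.080285146
CR = 131000 * 0.080285146 = 10517.4 m

10517.4 m


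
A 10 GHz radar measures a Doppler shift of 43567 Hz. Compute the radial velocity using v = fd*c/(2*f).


v = 43567 * 3e8 / (2 * 10000000000.0) = 653.5 m/s

653.5 m/s


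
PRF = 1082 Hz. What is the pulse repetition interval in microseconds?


PRI = 1/1082 = 0.0009242144 s = 924.2 us

924.2 us


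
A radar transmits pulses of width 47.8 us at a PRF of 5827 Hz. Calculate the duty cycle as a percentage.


DC = 47.8e-6 * 5827 * 100 = 27.85%

27.85%


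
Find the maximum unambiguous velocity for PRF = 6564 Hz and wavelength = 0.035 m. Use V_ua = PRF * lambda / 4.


V_ua = 6564 * 0.035 / 4 = 57.4 m/s

57.4 m/s


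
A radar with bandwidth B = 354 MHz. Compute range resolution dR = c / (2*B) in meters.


dR = 3e8 / (2 * 354000000.0) = 0.42 m

0.42 m


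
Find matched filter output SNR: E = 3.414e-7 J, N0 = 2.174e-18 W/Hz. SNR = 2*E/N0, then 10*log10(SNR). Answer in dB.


SNR_lin = 2 * 3.414e-7 / 2.174e-18 = 3.141e11
SNR_dB = 10*log10(3.141e11) = 115.0 dB

115.0 dB


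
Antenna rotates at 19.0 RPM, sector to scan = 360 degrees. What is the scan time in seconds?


t = 360 / (19.0 * 360) * 60 = 3.16 s

3.16 s


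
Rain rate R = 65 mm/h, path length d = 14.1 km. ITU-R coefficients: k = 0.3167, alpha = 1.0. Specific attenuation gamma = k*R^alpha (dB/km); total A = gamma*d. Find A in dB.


gamma = 0.3167 * 65^1.0 = 20.5855 dB/km
A = 20.5855 * 14.1 = 290.26 dB

290.26 dB


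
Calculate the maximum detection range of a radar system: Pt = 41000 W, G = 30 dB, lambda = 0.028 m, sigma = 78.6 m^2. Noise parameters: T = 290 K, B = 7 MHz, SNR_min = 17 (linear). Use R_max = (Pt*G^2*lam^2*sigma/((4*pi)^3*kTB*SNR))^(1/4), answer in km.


G_lin = 10^(30/10) = 1000.0
R^4 = 41000 * 1000.0^2 * 0.028^2 * 78.6 / ((4*pi)^3 * 1.38e-23 * 290 * 7000000.0 * 17)
R^4 = 2.67343e18 m^4
R_max = (2.67343e18)^(1/4) = 40435.9 m = 40.4 km

40.4 km


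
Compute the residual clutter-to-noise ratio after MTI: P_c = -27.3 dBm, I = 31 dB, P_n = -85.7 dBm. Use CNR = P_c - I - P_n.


CNR = -27.3 - 31 - (-85.7) = 27.4 dB

27.4 dB


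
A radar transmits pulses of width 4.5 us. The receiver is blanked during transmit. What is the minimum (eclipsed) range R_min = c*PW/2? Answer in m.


R_min = 3e8 * 4.5e-6 / 2 = 675.0 m

675.0 m


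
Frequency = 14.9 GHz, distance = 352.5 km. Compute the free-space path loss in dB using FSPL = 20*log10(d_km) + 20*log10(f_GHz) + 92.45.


20*log10(352.5) = 50.94
20*log10(14.9) = 23.46
FSPL = 166.9 dB

166.9 dB


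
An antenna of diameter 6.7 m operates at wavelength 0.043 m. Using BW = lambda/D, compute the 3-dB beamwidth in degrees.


BW_rad = 0.043 / 6.7 = 0.006418
BW_deg = 0.37 degrees

0.37 degrees


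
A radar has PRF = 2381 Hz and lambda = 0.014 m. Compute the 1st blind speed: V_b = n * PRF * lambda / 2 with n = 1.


V_blind = 1 * 2381 * 0.014 / 2 = 16.7 m/s

16.7 m/s


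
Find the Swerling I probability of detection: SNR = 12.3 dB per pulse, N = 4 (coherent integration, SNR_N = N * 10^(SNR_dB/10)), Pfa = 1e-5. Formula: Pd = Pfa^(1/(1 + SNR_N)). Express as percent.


SNR_lin = 10^(12.3/10) = 16.98244
SNR_N = 4 * 16.98244 = 67.92976
1/(1 + SNR_N) = 1/68.92976 = 0.0145075
Pd = (1e-5)^0.0145075 = 0.84618
Pd = 84.6%

84.6%


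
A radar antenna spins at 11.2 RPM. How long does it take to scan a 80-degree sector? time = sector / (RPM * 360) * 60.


t = 80 / (11.2 * 360) * 60 = 1.19 s

1.19 s


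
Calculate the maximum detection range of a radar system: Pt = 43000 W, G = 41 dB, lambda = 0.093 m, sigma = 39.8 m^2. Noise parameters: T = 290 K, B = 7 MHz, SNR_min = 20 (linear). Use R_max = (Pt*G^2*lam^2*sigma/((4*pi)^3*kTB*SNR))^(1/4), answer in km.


G_lin = 10^(41/10) = 12589.254118
R^4 = 43000 * 12589.254118^2 * 0.093^2 * 39.8 / ((4*pi)^3 * 1.38e-23 * 290 * 7000000.0 * 20)
R^4 = 2.11e21 m^4
R_max = (2.11e21)^(1/4) = 214323.9 m = 214.3 km

214.3 km


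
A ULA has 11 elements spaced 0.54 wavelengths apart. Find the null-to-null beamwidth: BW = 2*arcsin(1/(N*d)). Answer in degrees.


1/(N*d) = 1/(11*0.54) = 0.16835
BW = 2*arcsin(0.16835) = 19.4 degrees

19.4 degrees


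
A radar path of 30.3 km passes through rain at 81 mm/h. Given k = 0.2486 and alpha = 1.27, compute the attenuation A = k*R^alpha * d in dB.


gamma = 0.2486 * 81^1.27 = 65.959461 dB/km
A = 65.959461 * 30.3 = 1998.57 dB

1998.57 dB


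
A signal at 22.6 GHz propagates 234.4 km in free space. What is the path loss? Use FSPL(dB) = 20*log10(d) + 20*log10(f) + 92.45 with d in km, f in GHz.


20*log10(234.4) = 47.4
20*log10(22.6) = 27.08
FSPL = 166.9 dB

166.9 dB


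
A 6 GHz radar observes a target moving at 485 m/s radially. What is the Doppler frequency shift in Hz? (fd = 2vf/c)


fd = 2 * 485 * 6000000000.0 / 3e8 = 19400.0 Hz

19400.0 Hz


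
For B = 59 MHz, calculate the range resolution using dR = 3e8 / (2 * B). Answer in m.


dR = 3e8 / (2 * 59000000.0) = 2.54 m

2.54 m


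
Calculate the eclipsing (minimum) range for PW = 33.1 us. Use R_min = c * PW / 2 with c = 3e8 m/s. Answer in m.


R_min = 3e8 * 33.1e-6 / 2 = 4965.0 m

4965.0 m


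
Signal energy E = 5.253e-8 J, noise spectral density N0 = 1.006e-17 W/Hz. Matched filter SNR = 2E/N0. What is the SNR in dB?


SNR_lin = 2 * 5.253e-8 / 1.006e-17 = 1.044e10
SNR_dB = 10*log10(1.044e10) = 100.2 dB

100.2 dB


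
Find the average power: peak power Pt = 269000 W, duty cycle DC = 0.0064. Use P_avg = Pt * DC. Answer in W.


P_avg = 269000 * 0.0064 = 1721.6 W

1721.6 W


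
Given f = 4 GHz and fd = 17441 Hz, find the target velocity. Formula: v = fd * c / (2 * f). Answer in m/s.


v = 17441 * 3e8 / (2 * 4000000000.0) = 654.0 m/s

654.0 m/s


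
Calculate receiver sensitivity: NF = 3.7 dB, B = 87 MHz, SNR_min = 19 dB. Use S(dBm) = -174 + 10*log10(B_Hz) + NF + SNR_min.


10*log10(87000000.0) = 79.4
S = -174 + 79.4 + 3.7 + 19 = -71.9 dBm

-71.9 dBm


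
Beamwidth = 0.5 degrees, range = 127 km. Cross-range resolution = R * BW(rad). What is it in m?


BW_rad = 0.008726646
CR = 127000 * 0.008726646 = 1108.3 m

1108.3 m


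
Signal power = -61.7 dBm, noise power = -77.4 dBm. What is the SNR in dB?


SNR = -61.7 - (-77.4) = 15.7 dB

15.7 dB


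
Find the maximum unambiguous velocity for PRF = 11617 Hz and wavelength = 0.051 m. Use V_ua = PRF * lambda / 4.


V_ua = 11617 * 0.051 / 4 = 148.1 m/s

148.1 m/s


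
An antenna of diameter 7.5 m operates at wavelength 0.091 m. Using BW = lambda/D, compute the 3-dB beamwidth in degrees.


BW_rad = 0.091 / 7.5 = 0.012133
BW_deg = 0.7 degrees

0.7 degrees


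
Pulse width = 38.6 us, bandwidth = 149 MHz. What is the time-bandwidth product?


TBP = 38.6 * 149 = 5751.4

5751.4


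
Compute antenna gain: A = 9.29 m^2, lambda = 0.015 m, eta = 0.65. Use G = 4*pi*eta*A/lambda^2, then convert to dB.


G_linear = 4*pi*0.65*9.29/0.015^2 = 337253.46
G_dB = 10*log10(337253.46) = 55.3 dB

55.3 dB


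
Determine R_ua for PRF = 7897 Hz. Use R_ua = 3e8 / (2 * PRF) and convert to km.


R_ua = 3e8 / (2 * 7897) = 18994.6 m = 19.0 km

19.0 km


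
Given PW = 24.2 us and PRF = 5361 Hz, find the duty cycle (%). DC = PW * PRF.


DC = 24.2e-6 * 5361 * 100 = 12.97%

12.97%


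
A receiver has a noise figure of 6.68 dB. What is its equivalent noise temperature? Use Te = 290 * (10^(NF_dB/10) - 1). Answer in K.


NF_lin = 10^(6.68/10) = 4.655861
Te = 290 * (4.655861 - 1) = 1060.2 K

1060.2 K


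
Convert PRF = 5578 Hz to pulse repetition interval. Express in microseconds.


PRI = 1/5578 = 0.0001792757 s = 179.3 us

179.3 us


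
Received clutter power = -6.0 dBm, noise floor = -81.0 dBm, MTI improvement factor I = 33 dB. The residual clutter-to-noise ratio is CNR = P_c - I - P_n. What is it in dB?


CNR = -6.0 - 33 - (-81.0) = 42.0 dB

42.0 dB


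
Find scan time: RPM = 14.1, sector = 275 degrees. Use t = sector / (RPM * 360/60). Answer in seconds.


t = 275 / (14.1 * 360) * 60 = 3.25 s

3.25 s


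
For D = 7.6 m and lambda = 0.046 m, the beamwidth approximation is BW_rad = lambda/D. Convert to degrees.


BW_rad = 0.046 / 7.6 = 0.006053
BW_deg = 0.35 degrees

0.35 degrees


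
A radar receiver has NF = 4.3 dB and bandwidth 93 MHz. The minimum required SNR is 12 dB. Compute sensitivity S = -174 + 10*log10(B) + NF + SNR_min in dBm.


10*log10(93000000.0) = 79.68
S = -174 + 79.68 + 4.3 + 12 = -78.0 dBm

-78.0 dBm


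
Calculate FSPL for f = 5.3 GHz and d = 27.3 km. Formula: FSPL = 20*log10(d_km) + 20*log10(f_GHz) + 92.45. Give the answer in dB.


20*log10(27.3) = 28.72
20*log10(5.3) = 14.49
FSPL = 135.7 dB

135.7 dB


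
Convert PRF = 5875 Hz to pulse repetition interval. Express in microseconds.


PRI = 1/5875 = 0.0001702128 s = 170.2 us

170.2 us


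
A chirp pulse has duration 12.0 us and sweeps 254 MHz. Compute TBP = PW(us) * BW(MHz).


TBP = 12.0 * 254 = 3048.0

3048.0


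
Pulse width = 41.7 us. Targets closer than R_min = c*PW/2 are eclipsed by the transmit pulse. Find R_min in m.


R_min = 3e8 * 41.7e-6 / 2 = 6255.0 m

6255.0 m


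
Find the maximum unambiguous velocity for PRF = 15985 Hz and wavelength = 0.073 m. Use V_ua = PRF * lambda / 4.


V_ua = 15985 * 0.073 / 4 = 291.7 m/s

291.7 m/s


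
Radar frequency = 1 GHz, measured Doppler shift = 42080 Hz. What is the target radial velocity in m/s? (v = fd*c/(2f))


v = 42080 * 3e8 / (2 * 1000000000.0) = 6312.0 m/s

6312.0 m/s


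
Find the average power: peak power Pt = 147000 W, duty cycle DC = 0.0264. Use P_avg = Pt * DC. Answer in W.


P_avg = 147000 * 0.0264 = 3880.8 W

3880.8 W


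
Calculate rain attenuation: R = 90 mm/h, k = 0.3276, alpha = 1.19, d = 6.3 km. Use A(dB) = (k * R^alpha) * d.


gamma = 0.3276 * 90^1.19 = 69.325415 dB/km
A = 69.325415 * 6.3 = 436.75 dB

436.75 dB


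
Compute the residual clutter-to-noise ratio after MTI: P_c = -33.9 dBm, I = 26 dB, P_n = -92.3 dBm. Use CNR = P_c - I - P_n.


CNR = -33.9 - 26 - (-92.3) = 32.4 dB

32.4 dB


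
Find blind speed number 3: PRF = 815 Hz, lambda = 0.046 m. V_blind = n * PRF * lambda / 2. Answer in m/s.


V_blind = 3 * 815 * 0.046 / 2 = 56.2 m/s

56.2 m/s


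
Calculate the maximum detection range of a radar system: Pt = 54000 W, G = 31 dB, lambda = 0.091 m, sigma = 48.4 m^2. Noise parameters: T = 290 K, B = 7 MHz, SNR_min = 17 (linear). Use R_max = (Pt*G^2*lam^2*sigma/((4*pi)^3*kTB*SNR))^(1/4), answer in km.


G_lin = 10^(31/10) = 1258.925412
R^4 = 54000 * 1258.925412^2 * 0.091^2 * 48.4 / ((4*pi)^3 * 1.38e-23 * 290 * 7000000.0 * 17)
R^4 = 3.62968e19 m^4
R_max = (3.62968e19)^(1/4) = 77618.8 m = 77.6 km

77.6 km


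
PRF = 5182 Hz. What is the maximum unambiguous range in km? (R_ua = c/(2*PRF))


R_ua = 3e8 / (2 * 5182) = 28946.4 m = 28.9 km

28.9 km


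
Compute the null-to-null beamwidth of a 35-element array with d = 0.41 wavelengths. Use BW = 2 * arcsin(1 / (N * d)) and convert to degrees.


1/(N*d) = 1/(35*0.41) = 0.069686
BW = 2*arcsin(0.069686) = 8.0 degrees

8.0 degrees


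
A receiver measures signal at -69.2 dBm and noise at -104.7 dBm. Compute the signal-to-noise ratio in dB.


SNR = -69.2 - (-104.7) = 35.5 dB

35.5 dB


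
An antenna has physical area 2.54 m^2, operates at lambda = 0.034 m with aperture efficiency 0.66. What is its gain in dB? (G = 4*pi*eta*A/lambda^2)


G_linear = 4*pi*0.66*2.54/0.034^2 = 18223.41
G_dB = 10*log10(18223.41) = 42.6 dB

42.6 dB


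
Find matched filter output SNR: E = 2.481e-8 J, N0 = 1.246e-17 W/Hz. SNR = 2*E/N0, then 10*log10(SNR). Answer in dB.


SNR_lin = 2 * 2.481e-8 / 1.246e-17 = 3.982e9
SNR_dB = 10*log10(3.982e9) = 96.0 dB

96.0 dB


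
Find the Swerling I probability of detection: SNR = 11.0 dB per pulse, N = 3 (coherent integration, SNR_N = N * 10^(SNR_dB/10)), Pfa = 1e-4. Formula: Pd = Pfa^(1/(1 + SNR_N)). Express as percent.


SNR_lin = 10^(11.0/10) = 12.58925
SNR_N = 3 * 12.58925 = 37.76775
1/(1 + SNR_N) = 1/38.76775 = 0.0257946
Pd = (1e-4)^0.0257946 = 0.78854
Pd = 78.9%

78.9%


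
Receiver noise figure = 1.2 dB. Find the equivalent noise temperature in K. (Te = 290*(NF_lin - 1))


NF_lin = 10^(1.2/10) = 1.318257
Te = 290 * (1.318257 - 1) = 92.3 K

92.3 K


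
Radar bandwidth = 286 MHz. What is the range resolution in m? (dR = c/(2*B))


dR = 3e8 / (2 * 286000000.0) = 0.52 m

0.52 m


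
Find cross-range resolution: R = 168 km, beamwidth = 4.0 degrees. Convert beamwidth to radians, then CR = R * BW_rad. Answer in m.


BW_rad = 0.06981317
CR = 168000 * 0.06981317 = 11728.6 m

11728.6 m


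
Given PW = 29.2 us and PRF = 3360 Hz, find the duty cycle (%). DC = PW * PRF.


DC = 29.2e-6 * 3360 * 100 = 9.81%

9.81%


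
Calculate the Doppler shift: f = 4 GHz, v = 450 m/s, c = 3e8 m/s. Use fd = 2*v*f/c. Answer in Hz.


fd = 2 * 450 * 4000000000.0 / 3e8 = 12000.0 Hz

12000.0 Hz


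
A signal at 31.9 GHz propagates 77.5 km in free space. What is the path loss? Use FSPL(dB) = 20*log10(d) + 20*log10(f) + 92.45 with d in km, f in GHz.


20*log10(77.5) = 37.79
20*log10(31.9) = 30.08
FSPL = 160.3 dB

160.3 dB


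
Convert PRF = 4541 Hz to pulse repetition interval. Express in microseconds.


PRI = 1/4541 = 0.0002202158 s = 220.2 us

220.2 us


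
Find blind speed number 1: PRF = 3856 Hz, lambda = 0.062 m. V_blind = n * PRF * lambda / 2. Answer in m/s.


V_blind = 1 * 3856 * 0.062 / 2 = 119.5 m/s

119.5 m/s


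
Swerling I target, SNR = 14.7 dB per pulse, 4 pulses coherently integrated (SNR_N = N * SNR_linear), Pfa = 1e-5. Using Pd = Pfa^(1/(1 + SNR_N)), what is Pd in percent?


SNR_lin = 10^(14.7/10) = 29.51209
SNR_N = 4 * 29.51209 = 118.04836
1/(1 + SNR_N) = 1/119.04836 = 0.0083999
Pd = (1e-5)^0.0083999 = 0.90782
Pd = 90.8%

90.8%


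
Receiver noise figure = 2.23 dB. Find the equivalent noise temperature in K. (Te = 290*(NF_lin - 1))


NF_lin = 10^(2.23/10) = 1.671091
Te = 290 * (1.671091 - 1) = 194.6 K

194.6 K


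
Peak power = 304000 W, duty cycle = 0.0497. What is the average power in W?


P_avg = 304000 * 0.0497 = 15108.8 W

15108.8 W


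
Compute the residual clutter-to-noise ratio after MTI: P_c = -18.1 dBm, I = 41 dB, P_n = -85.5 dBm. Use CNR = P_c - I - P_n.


CNR = -18.1 - 41 - (-85.5) = 26.4 dB

26.4 dB


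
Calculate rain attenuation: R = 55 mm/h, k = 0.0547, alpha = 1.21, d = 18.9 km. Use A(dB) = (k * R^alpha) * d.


gamma = 0.0547 * 55^1.21 = 6.97953 dB/km
A = 6.97953 * 18.9 = 131.91 dB

131.91 dB


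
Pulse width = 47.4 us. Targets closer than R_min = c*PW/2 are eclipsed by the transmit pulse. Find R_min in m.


R_min = 3e8 * 47.4e-6 / 2 = 7110.0 m

7110.0 m


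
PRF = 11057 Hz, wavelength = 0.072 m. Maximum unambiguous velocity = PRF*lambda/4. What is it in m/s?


V_ua = 11057 * 0.072 / 4 = 199.0 m/s

199.0 m/s


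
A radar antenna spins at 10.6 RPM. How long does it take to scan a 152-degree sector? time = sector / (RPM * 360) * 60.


t = 152 / (10.6 * 360) * 60 = 2.39 s

2.39 s


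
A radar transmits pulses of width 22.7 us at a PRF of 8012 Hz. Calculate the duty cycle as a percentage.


DC = 22.7e-6 * 8012 * 100 = 18.19%

18.19%


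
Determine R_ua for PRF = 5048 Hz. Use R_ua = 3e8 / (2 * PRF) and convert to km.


R_ua = 3e8 / (2 * 5048) = 29714.7 m = 29.7 km

29.7 km


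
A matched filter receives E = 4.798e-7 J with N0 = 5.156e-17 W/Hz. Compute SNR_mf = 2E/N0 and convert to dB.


SNR_lin = 2 * 4.798e-7 / 5.156e-17 = 1.861e10
SNR_dB = 10*log10(1.861e10) = 102.7 dB

102.7 dB


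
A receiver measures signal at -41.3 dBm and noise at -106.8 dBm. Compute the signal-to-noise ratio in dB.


SNR = -41.3 - (-106.8) = 65.5 dB

65.5 dB


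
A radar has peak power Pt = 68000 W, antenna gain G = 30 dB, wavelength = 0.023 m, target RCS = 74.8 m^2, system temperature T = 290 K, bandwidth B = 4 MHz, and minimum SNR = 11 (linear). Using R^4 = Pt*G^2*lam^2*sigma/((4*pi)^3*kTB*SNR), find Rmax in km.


G_lin = 10^(30/10) = 1000.0
R^4 = 68000 * 1000.0^2 * 0.023^2 * 74.8 / ((4*pi)^3 * 1.38e-23 * 290 * 4000000.0 * 11)
R^4 = 7.70029e18 m^4
R_max = (7.70029e18)^(1/4) = 52677.7 m = 52.7 km

52.7 km


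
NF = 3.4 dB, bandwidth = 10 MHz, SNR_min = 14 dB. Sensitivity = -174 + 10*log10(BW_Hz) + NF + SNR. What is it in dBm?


10*log10(10000000.0) = 70.0
S = -174 + 70.0 + 3.4 + 14 = -86.6 dBm

-86.6 dBm


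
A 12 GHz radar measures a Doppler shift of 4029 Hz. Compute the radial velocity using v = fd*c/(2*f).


v = 4029 * 3e8 / (2 * 12000000000.0) = 50.4 m/s

50.4 m/s


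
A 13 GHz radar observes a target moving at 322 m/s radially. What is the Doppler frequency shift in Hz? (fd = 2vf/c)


fd = 2 * 322 * 13000000000.0 / 3e8 = 27906.7 Hz

27906.7 Hz


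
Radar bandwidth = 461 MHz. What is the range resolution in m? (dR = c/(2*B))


dR = 3e8 / (2 * 461000000.0) = 0.33 m

0.33 m


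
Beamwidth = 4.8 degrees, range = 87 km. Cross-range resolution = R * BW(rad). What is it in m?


BW_rad = 0.083775804
CR = 87000 * 0.083775804 = 7288.5 m

7288.5 m


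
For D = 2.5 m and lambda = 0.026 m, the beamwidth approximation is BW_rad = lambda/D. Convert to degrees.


BW_rad = 0.026 / 2.5 = 0.0104
BW_deg = 0.6 degrees

0.6 degrees


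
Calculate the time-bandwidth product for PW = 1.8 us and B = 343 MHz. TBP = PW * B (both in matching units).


TBP = 1.8 * 343 = 617.4

617.4


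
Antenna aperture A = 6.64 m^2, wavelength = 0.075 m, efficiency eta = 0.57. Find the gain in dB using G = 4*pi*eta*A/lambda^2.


G_linear = 4*pi*0.57*6.64/0.075^2 = 8455.32
G_dB = 10*log10(8455.32) = 39.3 dB

39.3 dB


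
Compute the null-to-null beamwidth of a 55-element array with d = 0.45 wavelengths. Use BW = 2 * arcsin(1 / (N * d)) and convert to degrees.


1/(N*d) = 1/(55*0.45) = 0.040404
BW = 2*arcsin(0.040404) = 4.6 degrees

4.6 degrees


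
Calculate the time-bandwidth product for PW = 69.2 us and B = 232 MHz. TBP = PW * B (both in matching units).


TBP = 69.2 * 232 = 16054.4

16054.4


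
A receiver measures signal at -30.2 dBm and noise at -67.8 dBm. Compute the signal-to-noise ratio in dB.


SNR = -30.2 - (-67.8) = 37.6 dB

37.6 dB


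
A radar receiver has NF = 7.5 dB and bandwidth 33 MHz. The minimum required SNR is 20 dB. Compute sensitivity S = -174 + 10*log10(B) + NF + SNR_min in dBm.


10*log10(33000000.0) = 75.19
S = -174 + 75.19 + 7.5 + 20 = -71.3 dBm

-71.3 dBm


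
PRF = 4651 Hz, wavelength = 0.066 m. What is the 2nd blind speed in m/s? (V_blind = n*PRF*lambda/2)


V_blind = 2 * 4651 * 0.066 / 2 = 307.0 m/s

307.0 m/s


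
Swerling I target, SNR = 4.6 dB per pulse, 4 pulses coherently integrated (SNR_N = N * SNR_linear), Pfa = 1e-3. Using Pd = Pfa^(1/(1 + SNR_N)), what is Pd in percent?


SNR_lin = 10^(4.6/10) = 2.88403
SNR_N = 4 * 2.88403 = 11.53612
1/(1 + SNR_N) = 1/12.53612 = 0.0797695
Pd = (1e-3)^0.0797695 = 0.57636
Pd = 57.6%

57.6%


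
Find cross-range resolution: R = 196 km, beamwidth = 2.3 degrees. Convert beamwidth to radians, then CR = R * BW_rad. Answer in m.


BW_rad = 0.040142573
CR = 196000 * 0.040142573 = 7867.9 m

7867.9 m


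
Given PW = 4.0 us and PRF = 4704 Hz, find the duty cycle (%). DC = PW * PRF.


DC = 4.0e-6 * 4704 * 100 = 1.88%

1.88%


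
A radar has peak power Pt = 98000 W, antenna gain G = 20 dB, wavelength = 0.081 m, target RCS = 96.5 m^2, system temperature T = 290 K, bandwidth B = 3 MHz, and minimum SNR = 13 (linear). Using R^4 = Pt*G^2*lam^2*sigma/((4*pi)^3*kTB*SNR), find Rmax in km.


G_lin = 10^(20/10) = 100.0
R^4 = 98000 * 100.0^2 * 0.081^2 * 96.5 / ((4*pi)^3 * 1.38e-23 * 290 * 3000000.0 * 13)
R^4 = 2.00333e18 m^4
R_max = (2.00333e18)^(1/4) = 37621.7 m = 37.6 km

37.6 km


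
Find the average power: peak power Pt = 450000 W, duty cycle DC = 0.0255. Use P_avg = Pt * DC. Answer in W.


P_avg = 450000 * 0.0255 = 11475.0 W

11475.0 W


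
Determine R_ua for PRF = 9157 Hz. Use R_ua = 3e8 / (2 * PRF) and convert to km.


R_ua = 3e8 / (2 * 9157) = 16380.9 m = 16.4 km

16.4 km


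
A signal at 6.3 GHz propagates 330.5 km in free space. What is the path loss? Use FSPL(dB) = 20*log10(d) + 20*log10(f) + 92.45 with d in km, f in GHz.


20*log10(330.5) = 50.38
20*log10(6.3) = 15.99
FSPL = 158.8 dB

158.8 dB


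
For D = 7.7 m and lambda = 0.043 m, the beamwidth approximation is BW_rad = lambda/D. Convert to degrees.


BW_rad = 0.043 / 7.7 = 0.005584
BW_deg = 0.32 degrees

0.32 degrees


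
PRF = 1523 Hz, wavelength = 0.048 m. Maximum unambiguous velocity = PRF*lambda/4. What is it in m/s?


V_ua = 1523 * 0.048 / 4 = 18.3 m/s

18.3 m/s


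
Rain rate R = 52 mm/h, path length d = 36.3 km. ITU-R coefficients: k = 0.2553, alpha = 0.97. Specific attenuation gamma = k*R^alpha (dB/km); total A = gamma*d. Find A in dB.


gamma = 0.2553 * 52^0.97 = 11.791636 dB/km
A = 11.791636 * 36.3 = 428.04 dB

428.04 dB


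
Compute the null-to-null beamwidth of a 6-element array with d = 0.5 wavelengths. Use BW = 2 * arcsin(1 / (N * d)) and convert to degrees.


1/(N*d) = 1/(6*0.5) = 0.333333
BW = 2*arcsin(0.333333) = 38.9 degrees

38.9 degrees


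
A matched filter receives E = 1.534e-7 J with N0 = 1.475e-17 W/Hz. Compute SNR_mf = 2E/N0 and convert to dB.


SNR_lin = 2 * 1.534e-7 / 1.475e-17 = 2.08e10
SNR_dB = 10*log10(2.08e10) = 103.2 dB

103.2 dB


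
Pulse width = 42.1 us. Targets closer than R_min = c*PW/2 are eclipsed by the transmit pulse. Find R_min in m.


R_min = 3e8 * 42.1e-6 / 2 = 6315.0 m

6315.0 m


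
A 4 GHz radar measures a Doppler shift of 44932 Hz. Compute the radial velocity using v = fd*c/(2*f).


v = 44932 * 3e8 / (2 * 4000000000.0) = 1685.0 m/s

1685.0 m/s


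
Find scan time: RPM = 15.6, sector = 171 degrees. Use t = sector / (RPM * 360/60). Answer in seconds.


t = 171 / (15.6 * 360) * 60 = 1.83 s

1.83 s


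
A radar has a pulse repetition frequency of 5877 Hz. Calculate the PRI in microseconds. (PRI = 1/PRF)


PRI = 1/5877 = 0.0001701548 s = 170.2 us

170.2 us


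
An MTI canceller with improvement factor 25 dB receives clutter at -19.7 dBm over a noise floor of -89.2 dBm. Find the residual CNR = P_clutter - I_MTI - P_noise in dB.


CNR = -19.7 - 25 - (-89.2) = 44.5 dB

44.5 dB


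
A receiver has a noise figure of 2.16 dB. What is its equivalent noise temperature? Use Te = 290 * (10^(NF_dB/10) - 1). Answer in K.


NF_lin = 10^(2.16/10) = 1.644372
Te = 290 * (1.644372 - 1) = 186.9 K

186.9 K


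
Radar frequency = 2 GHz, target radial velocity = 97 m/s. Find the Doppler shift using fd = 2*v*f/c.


fd = 2 * 97 * 2000000000.0 / 3e8 = 1293.3 Hz

1293.3 Hz


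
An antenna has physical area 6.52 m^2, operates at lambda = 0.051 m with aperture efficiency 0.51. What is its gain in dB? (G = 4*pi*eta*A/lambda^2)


G_linear = 4*pi*0.51*6.52/0.051^2 = 16065.24
G_dB = 10*log10(16065.24) = 42.1 dB

42.1 dB


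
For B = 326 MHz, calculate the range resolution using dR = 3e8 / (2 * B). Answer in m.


dR = 3e8 / (2 * 326000000.0) = 0.46 m

0.46 m


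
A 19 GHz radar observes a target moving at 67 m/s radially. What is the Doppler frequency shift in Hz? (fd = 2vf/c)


fd = 2 * 67 * 19000000000.0 / 3e8 = 8486.7 Hz

8486.7 Hz


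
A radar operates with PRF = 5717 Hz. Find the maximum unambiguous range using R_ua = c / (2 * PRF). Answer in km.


R_ua = 3e8 / (2 * 5717) = 26237.5 m = 26.2 km

26.2 km


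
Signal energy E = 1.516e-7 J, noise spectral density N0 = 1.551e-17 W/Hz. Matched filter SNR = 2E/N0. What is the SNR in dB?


SNR_lin = 2 * 1.516e-7 / 1.551e-17 = 1.955e10
SNR_dB = 10*log10(1.955e10) = 102.9 dB

102.9 dB


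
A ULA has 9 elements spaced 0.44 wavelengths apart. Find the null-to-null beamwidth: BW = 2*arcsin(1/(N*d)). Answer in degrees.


1/(N*d) = 1/(9*0.44) = 0.252525
BW = 2*arcsin(0.252525) = 29.3 degrees

29.3 degrees


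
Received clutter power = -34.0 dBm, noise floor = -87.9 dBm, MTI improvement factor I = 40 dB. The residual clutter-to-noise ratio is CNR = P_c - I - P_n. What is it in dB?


CNR = -34.0 - 40 - (-87.9) = 13.9 dB

13.9 dB


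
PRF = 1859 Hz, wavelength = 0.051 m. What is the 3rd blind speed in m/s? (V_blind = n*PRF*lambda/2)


V_blind = 3 * 1859 * 0.051 / 2 = 142.2 m/s

142.2 m/s


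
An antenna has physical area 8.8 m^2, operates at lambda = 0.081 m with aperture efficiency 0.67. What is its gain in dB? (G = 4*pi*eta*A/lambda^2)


G_linear = 4*pi*0.67*8.8/0.081^2 = 11292.69
G_dB = 10*log10(11292.69) = 40.5 dB

40.5 dB


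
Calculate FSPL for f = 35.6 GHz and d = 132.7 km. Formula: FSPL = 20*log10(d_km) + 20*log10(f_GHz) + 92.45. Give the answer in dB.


20*log10(132.7) = 42.46
20*log10(35.6) = 31.03
FSPL = 165.9 dB

165.9 dB


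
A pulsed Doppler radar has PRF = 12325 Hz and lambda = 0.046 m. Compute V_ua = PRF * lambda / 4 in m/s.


V_ua = 12325 * 0.046 / 4 = 141.7 m/s

141.7 m/s


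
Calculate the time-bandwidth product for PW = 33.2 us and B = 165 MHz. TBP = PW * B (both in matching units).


TBP = 33.2 * 165 = 5478.0

5478.0


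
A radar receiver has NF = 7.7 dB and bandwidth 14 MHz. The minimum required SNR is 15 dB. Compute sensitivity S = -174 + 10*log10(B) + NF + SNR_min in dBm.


10*log10(14000000.0) = 71.46
S = -174 + 71.46 + 7.7 + 15 = -79.8 dBm

-79.8 dBm


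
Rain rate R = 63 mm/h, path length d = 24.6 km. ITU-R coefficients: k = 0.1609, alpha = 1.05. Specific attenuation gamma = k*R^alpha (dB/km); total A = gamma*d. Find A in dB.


gamma = 0.1609 * 63^1.05 = 12.469919 dB/km
A = 12.469919 * 24.6 = 306.76 dB

306.76 dB


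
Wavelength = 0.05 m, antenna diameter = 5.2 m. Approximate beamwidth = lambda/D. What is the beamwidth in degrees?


BW_rad = 0.05 / 5.2 = 0.009615
BW_deg = 0.55 degrees

0.55 degrees


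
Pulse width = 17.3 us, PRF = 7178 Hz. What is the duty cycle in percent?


DC = 17.3e-6 * 7178 * 100 = 12.42%

12.42%


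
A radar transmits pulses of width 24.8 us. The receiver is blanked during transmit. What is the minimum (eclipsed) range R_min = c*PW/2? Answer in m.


R_min = 3e8 * 24.8e-6 / 2 = 3720.0 m

3720.0 m


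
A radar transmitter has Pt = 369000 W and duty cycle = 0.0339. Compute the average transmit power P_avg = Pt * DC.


P_avg = 369000 * 0.0339 = 12509.1 W

12509.1 W


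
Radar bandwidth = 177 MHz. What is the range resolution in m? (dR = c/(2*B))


dR = 3e8 / (2 * 177000000.0) = 0.85 m

0.85 m


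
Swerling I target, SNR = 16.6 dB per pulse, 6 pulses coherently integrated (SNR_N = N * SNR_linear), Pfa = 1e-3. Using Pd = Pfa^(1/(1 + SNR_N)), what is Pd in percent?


SNR_lin = 10^(16.6/10) = 45.70882
SNR_N = 6 * 45.70882 = 274.25292
1/(1 + SNR_N) = 1/275.25292 = 0.003633
Pd = (1e-3)^0.003633 = 0.97522
Pd = 97.5%

97.5%


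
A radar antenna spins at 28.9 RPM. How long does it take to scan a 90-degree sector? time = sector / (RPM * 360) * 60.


t = 90 / (28.9 * 360) * 60 = 0.52 s

0.52 s


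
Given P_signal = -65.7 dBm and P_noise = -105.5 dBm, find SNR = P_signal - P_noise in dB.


SNR = -65.7 - (-105.5) = 39.8 dB

39.8 dB


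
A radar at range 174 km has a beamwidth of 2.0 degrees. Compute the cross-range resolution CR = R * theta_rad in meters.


BW_rad = 0.034906585
CR = 174000 * 0.034906585 = 6073.7 m

6073.7 m


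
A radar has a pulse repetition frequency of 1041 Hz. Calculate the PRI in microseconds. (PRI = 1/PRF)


PRI = 1/1041 = 0.0009606148 s = 960.6 us

960.6 us


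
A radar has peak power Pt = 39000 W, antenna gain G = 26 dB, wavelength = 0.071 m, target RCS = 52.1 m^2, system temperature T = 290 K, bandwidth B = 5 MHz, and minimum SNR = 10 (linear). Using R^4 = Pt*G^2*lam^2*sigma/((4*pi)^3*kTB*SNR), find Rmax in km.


G_lin = 10^(26/10) = 398.107171
R^4 = 39000 * 398.107171^2 * 0.071^2 * 52.1 / ((4*pi)^3 * 1.38e-23 * 290 * 5000000.0 * 10)
R^4 = 4.0883e18 m^4
R_max = (4.0883e18)^(1/4) = 44966.1 m = 45.0 km

45.0 km


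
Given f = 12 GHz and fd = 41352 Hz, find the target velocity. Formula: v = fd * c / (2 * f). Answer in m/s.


v = 41352 * 3e8 / (2 * 12000000000.0) = 516.9 m/s

516.9 m/s


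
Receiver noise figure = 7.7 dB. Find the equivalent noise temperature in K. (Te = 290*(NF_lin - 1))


NF_lin = 10^(7.7/10) = 5.888437
Te = 290 * (5.888437 - 1) = 1417.6 K

1417.6 K


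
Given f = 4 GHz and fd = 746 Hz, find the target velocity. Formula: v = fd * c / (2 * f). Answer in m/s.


v = 746 * 3e8 / (2 * 4000000000.0) = 28.0 m/s

28.0 m/s


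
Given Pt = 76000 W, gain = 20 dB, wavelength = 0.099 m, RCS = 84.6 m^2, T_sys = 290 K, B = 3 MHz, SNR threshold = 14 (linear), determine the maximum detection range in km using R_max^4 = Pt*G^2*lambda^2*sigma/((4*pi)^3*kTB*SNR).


G_lin = 10^(20/10) = 100.0
R^4 = 76000 * 100.0^2 * 0.099^2 * 84.6 / ((4*pi)^3 * 1.38e-23 * 290 * 3000000.0 * 14)
R^4 = 1.88929e18 m^4
R_max = (1.88929e18)^(1/4) = 37074.4 m = 37.1 km

37.1 km


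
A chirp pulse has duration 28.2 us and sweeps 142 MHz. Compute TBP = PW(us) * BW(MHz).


TBP = 28.2 * 142 = 4004.4

4004.4


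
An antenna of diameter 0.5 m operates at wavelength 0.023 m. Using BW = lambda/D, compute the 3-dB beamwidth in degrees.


BW_rad = 0.023 / 0.5 = 0.046
BW_deg = 2.64 degrees

2.64 degrees


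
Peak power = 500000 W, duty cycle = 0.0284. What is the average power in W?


P_avg = 500000 * 0.0284 = 14200.0 W

14200.0 W


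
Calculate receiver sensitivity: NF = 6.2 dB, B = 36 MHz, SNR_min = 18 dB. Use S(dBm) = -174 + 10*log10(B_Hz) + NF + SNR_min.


10*log10(36000000.0) = 75.56
S = -174 + 75.56 + 6.2 + 18 = -74.2 dBm

-74.2 dBm


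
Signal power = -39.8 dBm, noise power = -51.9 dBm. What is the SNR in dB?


SNR = -39.8 - (-51.9) = 12.1 dB

12.1 dB


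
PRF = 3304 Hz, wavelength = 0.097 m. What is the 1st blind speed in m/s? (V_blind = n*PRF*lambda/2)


V_blind = 1 * 3304 * 0.097 / 2 = 160.2 m/s

160.2 m/s


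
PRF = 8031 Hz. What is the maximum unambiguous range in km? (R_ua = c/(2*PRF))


R_ua = 3e8 / (2 * 8031) = 18677.6 m = 18.7 km

18.7 km


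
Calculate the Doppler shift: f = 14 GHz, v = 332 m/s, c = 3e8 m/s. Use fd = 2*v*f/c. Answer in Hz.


fd = 2 * 332 * 14000000000.0 / 3e8 = 30986.7 Hz

30986.7 Hz


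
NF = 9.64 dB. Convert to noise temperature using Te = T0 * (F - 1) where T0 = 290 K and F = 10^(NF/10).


NF_lin = 10^(9.64/10) = 9.204496
Te = 290 * (9.204496 - 1) = 2379.3 K

2379.3 K


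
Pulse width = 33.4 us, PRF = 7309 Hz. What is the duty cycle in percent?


DC = 33.4e-6 * 7309 * 100 = 24.41%

24.41%


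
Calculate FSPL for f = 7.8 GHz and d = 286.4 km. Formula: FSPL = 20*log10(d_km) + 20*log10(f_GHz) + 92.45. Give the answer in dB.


20*log10(286.4) = 49.14
20*log10(7.8) = 17.84
FSPL = 159.4 dB

159.4 dB


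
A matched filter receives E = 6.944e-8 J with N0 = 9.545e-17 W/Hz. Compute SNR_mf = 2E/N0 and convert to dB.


SNR_lin = 2 * 6.944e-8 / 9.545e-17 = 1.455e9
SNR_dB = 10*log10(1.455e9) = 91.6 dB

91.6 dB


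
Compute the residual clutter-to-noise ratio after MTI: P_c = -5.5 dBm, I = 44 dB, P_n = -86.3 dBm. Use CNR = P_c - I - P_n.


CNR = -5.5 - 44 - (-86.3) = 36.8 dB

36.8 dB


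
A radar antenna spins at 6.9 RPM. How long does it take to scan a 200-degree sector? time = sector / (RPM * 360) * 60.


t = 200 / (6.9 * 360) * 60 = 4.83 s

4.83 s


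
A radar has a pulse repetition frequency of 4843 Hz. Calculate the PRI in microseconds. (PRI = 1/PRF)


PRI = 1/4843 = 0.0002064836 s = 206.5 us

206.5 us


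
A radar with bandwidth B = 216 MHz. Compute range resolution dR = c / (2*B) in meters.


dR = 3e8 / (2 * 216000000.0) = 0.69 m

0.69 m


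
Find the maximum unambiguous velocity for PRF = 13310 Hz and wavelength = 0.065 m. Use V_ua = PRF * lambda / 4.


V_ua = 13310 * 0.065 / 4 = 216.3 m/s

216.3 m/s


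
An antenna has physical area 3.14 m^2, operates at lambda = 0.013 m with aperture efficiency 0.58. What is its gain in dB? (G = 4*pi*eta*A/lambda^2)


G_linear = 4*pi*0.58*3.14/0.013^2 = 135419.37
G_dB = 10*log10(135419.37) = 51.3 dB

51.3 dB


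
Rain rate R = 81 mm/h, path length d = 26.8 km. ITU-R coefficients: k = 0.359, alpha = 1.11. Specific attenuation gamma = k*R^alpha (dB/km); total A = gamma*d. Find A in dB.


gamma = 0.359 * 81^1.11 = 47.153379 dB/km
A = 47.153379 * 26.8 = 1263.71 dB

1263.71 dB


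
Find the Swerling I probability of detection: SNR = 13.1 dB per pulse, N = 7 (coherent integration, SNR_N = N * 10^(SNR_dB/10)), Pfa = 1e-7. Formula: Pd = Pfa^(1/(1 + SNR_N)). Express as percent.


SNR_lin = 10^(13.1/10) = 20.41738
SNR_N = 7 * 20.41738 = 142.92166
1/(1 + SNR_N) = 1/143.92166 = 0.0069482
Pd = (1e-7)^0.0069482 = 0.89405
Pd = 89.4%

89.4%


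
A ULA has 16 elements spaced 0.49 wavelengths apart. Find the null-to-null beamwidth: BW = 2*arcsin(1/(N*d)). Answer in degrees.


1/(N*d) = 1/(16*0.49) = 0.127551
BW = 2*arcsin(0.127551) = 14.7 degrees

14.7 degrees


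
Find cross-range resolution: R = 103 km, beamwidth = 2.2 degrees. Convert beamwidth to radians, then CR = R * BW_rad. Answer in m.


BW_rad = 0.038397244
CR = 103000 * 0.038397244 = 3954.9 m

3954.9 m


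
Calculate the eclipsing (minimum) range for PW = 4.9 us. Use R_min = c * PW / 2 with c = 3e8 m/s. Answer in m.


R_min = 3e8 * 4.9e-6 / 2 = 735.0 m

735.0 m


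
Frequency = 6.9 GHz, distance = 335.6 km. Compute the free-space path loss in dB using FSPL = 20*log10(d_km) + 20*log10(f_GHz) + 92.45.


20*log10(335.6) = 50.52
20*log10(6.9) = 16.78
FSPL = 159.7 dB

159.7 dB


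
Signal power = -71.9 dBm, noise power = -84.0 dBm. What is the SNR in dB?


SNR = -71.9 - (-84.0) = 12.1 dB

12.1 dB


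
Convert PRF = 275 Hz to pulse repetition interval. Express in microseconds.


PRI = 1/275 = 0.0036363636 s = 3636.4 us

3636.4 us


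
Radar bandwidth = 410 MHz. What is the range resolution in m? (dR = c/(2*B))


dR = 3e8 / (2 * 410000000.0) = 0.37 m

0.37 m


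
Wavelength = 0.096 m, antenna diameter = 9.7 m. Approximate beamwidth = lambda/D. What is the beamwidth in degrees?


BW_rad = 0.096 / 9.7 = 0.009897
BW_deg = 0.57 degrees

0.57 degrees


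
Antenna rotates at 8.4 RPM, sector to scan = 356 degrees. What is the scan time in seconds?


t = 356 / (8.4 * 360) * 60 = 7.06 s

7.06 s


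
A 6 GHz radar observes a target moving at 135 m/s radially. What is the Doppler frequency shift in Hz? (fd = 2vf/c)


fd = 2 * 135 * 6000000000.0 / 3e8 = 5400.0 Hz

5400.0 Hz


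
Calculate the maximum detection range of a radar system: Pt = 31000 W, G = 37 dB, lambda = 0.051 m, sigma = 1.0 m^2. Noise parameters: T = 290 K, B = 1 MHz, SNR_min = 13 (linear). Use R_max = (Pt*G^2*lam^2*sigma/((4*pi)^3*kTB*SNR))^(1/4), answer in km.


G_lin = 10^(37/10) = 5011.872336
R^4 = 31000 * 5011.872336^2 * 0.051^2 * 1.0 / ((4*pi)^3 * 1.38e-23 * 290 * 1000000.0 * 13)
R^4 = 1.96179e19 m^4
R_max = (1.96179e19)^(1/4) = 66552.3 m = 66.6 km

66.6 km


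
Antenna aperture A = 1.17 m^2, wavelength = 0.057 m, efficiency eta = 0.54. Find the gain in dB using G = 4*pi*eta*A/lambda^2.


G_linear = 4*pi*0.54*1.17/0.057^2 = 2443.65
G_dB = 10*log10(2443.65) = 33.9 dB

33.9 dB


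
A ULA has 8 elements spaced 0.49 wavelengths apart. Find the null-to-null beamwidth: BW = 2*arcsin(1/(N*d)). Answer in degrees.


1/(N*d) = 1/(8*0.49) = 0.255102
BW = 2*arcsin(0.255102) = 29.6 degrees

29.6 degrees


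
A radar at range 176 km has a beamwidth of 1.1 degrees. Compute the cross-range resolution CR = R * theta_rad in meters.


BW_rad = 0.019198622
CR = 176000 * 0.019198622 = 3379.0 m

3379.0 m


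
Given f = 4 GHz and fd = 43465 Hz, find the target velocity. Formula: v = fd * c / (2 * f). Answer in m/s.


v = 43465 * 3e8 / (2 * 4000000000.0) = 1629.9 m/s

1629.9 m/s


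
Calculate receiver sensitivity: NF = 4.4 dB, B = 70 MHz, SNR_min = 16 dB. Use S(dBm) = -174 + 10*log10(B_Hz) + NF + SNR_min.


10*log10(70000000.0) = 78.45
S = -174 + 78.45 + 4.4 + 16 = -75.1 dBm

-75.1 dBm


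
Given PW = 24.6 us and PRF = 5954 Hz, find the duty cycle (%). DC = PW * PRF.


DC = 24.6e-6 * 5954 * 100 = 14.65%

14.65%


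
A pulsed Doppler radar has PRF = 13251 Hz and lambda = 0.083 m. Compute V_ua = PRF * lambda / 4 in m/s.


V_ua = 13251 * 0.083 / 4 = 275.0 m/s

275.0 m/s


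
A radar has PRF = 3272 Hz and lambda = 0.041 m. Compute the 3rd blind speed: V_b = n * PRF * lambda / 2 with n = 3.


V_blind = 3 * 3272 * 0.041 / 2 = 201.2 m/s

201.2 m/s


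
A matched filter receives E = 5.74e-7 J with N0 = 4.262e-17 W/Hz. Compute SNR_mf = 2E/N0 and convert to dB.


SNR_lin = 2 * 5.74e-7 / 4.262e-17 = 2.694e10
SNR_dB = 10*log10(2.694e10) = 104.3 dB

104.3 dB


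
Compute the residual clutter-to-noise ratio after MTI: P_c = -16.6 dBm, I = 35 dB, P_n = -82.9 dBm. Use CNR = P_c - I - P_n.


CNR = -16.6 - 35 - (-82.9) = 31.3 dB

31.3 dB


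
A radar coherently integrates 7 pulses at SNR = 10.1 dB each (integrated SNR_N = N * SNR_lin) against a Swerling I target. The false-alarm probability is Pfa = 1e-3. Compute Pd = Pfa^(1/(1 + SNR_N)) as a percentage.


SNR_lin = 10^(10.1/10) = 10.23293
SNR_N = 7 * 10.23293 = 71.63051
1/(1 + SNR_N) = 1/72.63051 = 0.0137683
Pd = (1e-3)^0.0137683 = 0.90927
Pd = 90.9%

90.9%
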